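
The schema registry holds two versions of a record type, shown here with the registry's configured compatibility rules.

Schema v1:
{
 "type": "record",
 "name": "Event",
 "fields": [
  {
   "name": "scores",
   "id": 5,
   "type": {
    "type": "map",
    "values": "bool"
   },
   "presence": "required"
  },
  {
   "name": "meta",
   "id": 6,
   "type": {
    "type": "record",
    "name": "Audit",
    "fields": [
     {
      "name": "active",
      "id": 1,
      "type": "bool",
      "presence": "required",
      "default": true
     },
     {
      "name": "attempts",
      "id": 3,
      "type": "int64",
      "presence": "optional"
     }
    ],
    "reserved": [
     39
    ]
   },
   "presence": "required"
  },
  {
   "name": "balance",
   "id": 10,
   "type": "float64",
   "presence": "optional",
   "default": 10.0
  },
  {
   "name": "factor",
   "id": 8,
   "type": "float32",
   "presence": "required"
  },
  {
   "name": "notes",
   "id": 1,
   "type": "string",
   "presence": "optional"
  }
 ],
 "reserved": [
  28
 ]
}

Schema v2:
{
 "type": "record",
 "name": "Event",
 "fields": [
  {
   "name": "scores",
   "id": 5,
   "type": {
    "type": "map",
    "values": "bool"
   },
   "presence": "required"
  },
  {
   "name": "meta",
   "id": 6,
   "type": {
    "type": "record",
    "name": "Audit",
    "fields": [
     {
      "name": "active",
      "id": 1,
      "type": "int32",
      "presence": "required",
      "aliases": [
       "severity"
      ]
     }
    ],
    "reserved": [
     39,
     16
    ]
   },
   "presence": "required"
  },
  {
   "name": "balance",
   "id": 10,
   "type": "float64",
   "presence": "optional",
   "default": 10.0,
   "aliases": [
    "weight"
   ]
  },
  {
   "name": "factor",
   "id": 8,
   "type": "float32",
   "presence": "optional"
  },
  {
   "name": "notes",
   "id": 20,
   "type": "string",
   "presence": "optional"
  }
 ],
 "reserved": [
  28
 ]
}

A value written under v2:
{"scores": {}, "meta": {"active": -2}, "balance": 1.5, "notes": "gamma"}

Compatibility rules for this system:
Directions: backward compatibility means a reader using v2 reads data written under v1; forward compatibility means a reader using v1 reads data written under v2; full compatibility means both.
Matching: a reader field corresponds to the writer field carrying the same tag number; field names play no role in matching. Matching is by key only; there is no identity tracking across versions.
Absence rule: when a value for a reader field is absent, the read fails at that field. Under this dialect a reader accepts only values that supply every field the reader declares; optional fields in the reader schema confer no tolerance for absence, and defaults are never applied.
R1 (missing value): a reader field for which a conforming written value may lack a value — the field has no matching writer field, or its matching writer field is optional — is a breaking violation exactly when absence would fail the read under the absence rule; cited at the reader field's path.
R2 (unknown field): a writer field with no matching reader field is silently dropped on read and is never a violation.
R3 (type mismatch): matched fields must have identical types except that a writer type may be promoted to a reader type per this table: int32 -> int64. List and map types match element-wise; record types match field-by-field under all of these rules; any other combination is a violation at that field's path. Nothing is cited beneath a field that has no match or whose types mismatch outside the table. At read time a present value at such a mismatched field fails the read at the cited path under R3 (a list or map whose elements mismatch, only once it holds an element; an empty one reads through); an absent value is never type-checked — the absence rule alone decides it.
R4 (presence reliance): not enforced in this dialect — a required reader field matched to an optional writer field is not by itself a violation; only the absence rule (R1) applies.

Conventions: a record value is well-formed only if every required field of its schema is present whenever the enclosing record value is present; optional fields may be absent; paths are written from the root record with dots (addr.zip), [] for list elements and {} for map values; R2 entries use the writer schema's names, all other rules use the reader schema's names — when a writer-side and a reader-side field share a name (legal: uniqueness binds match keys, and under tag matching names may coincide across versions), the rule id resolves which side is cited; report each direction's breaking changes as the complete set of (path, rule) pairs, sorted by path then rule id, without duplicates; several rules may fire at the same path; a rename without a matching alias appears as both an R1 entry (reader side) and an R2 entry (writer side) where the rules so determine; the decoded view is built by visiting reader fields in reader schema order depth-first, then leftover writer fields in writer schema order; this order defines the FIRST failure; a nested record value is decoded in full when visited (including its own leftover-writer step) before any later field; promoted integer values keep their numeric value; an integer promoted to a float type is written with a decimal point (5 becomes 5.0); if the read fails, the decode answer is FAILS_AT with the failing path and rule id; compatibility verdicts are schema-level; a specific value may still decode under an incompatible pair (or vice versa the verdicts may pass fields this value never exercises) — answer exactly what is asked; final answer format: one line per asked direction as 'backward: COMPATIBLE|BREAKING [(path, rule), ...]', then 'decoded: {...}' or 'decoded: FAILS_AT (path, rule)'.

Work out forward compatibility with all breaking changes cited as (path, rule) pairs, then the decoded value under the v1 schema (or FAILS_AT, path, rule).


forward: BREAKING [(balance, R1), (factor, R1), (meta.active, R3), (meta.attempts, R1), (notes, R1)]; decoded: FAILS_AT (meta.active, R3)

arrows below run writer -> reader for Event
checking forward for Event: reader v1 against writer v2:
  scores <- scores (map<string, bool> -> map<string, bool>, writer required)
  meta <- meta (Audit -> Audit, writer required)
  balance <- balance (float64 -> float64, writer optional)
  factor <- factor (float32 -> float32, writer optional)
  notes has no writer counterpart
  writer notes: unknown to reader
  meta.active <- meta.active (int32 -> bool, writer required)
  meta.attempts has no writer counterpart
  R1 fires at balance
  R1 fires at factor
  R3 fires at meta.active
  R1 fires at meta.attempts
  R1 fires at notes
  => forward verdict for Event: BREAKING, 5 violation(s)
migrating the Event value to v1:
  scores := {}
  read fails at meta.active under R3
  => FAILS_AT (meta.active, R3)
remaining Event differences; none change what is asked:
  removed field attempts from record Audit -> affects backward compatibility only, which is not asked
  field notes in record Event: tag 1 changed to 20 -> fires no rule on Event, leaving the asked answer as it is


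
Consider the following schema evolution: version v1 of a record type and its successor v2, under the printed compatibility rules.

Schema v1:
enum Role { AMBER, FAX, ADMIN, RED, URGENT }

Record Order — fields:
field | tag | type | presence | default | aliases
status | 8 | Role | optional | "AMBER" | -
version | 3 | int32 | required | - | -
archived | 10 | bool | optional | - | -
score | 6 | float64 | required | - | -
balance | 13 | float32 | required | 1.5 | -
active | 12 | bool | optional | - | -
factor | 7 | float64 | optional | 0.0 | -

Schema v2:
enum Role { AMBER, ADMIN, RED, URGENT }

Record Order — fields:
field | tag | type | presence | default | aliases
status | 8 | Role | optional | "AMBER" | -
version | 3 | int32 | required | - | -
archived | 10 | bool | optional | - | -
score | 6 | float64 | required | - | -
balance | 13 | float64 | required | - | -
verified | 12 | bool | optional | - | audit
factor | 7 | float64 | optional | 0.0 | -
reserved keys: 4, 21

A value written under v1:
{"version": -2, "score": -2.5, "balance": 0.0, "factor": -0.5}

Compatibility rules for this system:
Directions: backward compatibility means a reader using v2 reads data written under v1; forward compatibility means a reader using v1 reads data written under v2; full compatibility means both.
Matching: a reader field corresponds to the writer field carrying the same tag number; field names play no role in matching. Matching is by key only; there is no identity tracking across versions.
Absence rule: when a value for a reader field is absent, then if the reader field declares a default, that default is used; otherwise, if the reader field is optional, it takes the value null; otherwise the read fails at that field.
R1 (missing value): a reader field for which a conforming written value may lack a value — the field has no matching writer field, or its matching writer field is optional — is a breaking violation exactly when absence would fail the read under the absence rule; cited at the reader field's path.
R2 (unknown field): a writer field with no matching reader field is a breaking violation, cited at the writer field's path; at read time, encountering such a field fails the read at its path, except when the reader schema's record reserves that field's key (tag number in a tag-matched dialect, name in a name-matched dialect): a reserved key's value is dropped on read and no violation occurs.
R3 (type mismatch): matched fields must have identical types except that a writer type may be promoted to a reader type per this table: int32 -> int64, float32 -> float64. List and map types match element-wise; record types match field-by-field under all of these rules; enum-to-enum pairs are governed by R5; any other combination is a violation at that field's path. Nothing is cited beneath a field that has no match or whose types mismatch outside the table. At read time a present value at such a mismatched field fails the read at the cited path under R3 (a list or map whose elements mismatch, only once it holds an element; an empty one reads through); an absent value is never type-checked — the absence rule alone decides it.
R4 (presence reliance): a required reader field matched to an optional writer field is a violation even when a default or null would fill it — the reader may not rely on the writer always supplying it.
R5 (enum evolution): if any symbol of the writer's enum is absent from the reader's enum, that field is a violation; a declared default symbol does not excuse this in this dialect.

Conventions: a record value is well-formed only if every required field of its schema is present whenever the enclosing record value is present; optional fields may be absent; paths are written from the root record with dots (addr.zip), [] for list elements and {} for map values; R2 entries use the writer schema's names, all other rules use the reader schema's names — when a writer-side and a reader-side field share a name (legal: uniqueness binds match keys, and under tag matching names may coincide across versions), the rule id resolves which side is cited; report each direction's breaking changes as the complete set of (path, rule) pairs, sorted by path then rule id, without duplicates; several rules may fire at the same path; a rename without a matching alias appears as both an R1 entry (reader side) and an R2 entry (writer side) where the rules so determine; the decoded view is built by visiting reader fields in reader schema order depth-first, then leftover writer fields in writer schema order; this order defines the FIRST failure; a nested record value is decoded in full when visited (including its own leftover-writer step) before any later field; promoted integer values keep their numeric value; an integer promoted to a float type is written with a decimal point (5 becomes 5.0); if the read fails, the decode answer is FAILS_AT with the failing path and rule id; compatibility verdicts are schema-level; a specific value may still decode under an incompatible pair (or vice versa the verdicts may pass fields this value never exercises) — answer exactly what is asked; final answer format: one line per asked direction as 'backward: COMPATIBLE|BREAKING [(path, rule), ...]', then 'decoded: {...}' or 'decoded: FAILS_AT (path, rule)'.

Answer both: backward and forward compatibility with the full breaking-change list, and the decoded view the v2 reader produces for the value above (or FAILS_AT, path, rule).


the writer's type comes first in each Order pair
checking backward for Order: reader v2 against writer v1:
  status: paired with writer status (Role -> Role; writer optional)
  version: paired with writer version (int32 -> int32; writer required)
  archived: paired with writer archived (bool -> bool; writer optional)
  score: paired with writer score (float64 -> float64; writer required)
  balance: paired with writer balance (float32 -> float64; writer required)
  verified: paired with writer active (bool -> bool; writer optional)
  factor: paired with writer factor (float64 -> float64; writer optional)
  breaking: (status, R5)
  => backward: BREAKING (1)
checking forward for Order: reader v1 against writer v2:
  status: paired with writer status (Role -> Role; writer optional)
  version: paired with writer version (int32 -> int32; writer required)
  archived: paired with writer archived (bool -> bool; writer optional)
  score: paired with writer score (float64 -> float64; writer required)
  balance: paired with writer balance (float64 -> float32; writer required)
  active: paired with writer verified (bool -> bool; writer optional)
  factor: paired with writer factor (float64 -> float64; writer optional)
  breaking: (balance, R3)
  => forward: BREAKING (1)
migrating the Order value to v2:
  status := "AMBER" (no value, default fills)
  version := -2
  archived := null (not supplied -> null)
  score := -2.5
  balance := 0.0 (float32 -> float64)
  verified := null (not supplied -> null)
  factor := -0.5
  => decoded: {"status": "AMBER", "version": -2, "archived": null, "score": -2.5, "balance": 0.0, "verified": null, "factor": -0.5}

backward: BREAKING [(status, R5)]; forward: BREAKING [(balance, R3)]; decoded: {"status": "AMBER", "version": -2, "archived": null, "score": -2.5, "balance": 0.0, "verified": null, "factor": -0.5}


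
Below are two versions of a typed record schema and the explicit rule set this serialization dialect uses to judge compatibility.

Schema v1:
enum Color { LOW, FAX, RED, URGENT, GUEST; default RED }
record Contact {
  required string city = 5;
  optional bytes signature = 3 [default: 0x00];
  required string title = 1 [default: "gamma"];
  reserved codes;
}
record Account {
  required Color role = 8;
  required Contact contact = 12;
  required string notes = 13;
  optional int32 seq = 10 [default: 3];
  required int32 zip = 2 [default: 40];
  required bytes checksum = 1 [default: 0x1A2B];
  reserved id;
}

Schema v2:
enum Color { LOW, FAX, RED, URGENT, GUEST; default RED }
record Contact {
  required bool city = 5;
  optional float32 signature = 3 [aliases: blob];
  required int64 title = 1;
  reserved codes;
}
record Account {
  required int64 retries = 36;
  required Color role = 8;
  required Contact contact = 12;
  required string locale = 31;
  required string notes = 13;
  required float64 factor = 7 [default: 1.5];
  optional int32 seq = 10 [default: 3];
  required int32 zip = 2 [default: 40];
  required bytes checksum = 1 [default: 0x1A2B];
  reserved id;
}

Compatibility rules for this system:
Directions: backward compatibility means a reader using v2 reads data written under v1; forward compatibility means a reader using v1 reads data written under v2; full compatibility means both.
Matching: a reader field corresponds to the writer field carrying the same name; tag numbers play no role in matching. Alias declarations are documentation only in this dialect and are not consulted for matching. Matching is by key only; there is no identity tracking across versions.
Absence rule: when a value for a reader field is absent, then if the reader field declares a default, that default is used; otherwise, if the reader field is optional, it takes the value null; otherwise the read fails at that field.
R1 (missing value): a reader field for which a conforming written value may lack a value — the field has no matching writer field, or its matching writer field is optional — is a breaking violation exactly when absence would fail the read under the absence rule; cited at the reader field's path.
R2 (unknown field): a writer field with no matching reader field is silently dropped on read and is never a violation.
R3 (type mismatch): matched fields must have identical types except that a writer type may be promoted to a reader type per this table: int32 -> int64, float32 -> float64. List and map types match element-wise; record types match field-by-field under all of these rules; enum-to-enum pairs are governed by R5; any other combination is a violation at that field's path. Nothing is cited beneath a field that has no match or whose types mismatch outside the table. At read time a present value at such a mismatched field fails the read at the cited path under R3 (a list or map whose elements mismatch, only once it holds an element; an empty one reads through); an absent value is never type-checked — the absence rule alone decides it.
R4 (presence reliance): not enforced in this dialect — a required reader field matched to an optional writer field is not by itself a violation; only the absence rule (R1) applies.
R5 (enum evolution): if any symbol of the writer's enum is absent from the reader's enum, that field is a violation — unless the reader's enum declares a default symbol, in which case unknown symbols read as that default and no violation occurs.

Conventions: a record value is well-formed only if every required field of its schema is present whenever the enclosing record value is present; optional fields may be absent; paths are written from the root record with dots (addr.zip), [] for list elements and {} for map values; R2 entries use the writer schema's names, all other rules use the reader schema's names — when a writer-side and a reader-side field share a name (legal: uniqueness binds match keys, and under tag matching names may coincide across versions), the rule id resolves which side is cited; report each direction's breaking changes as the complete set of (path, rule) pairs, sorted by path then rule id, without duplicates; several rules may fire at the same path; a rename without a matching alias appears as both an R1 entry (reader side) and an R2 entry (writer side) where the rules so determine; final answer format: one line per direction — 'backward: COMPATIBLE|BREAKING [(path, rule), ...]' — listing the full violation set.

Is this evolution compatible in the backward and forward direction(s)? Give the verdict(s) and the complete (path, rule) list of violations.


the writer's type comes first in each Account pair
checking backward for Account: reader v2 against writer v1:
  retries has no writer counterpart
  role: Color -> Color, writer required; from role
  contact: Contact -> Contact, writer required; from contact
  locale has no writer counterpart
  notes: string -> string, writer required; from notes
  factor has no writer counterpart
  seq: int32 -> int32, writer optional; from seq
  zip: int32 -> int32, writer required; from zip
  checksum: bytes -> bytes, writer required; from checksum
  contact.city: string -> bool, writer required; from contact.city
  contact.signature: bytes -> float32, writer optional; from contact.signature
  contact.title: string -> int64, writer required; from contact.title
  breaking: (contact.city, R3)
  breaking: (contact.signature, R3)
  breaking: (contact.title, R3)
  breaking: (locale, R1)
  breaking: (retries, R1)
  backward on Account therefore BREAKING (5)
checking forward for Account: reader v1 against writer v2:
  role: Color -> Color, writer required; from role
  contact: Contact -> Contact, writer required; from contact
  notes: string -> string, writer required; from notes
  seq: int32 -> int32, writer optional; from seq
  zip: int32 -> int32, writer required; from zip
  checksum: bytes -> bytes, writer required; from checksum
  writer retries: unknown to reader
  writer locale: unknown to reader
  writer factor: unknown to reader
  contact.city: bool -> string, writer required; from contact.city
  contact.signature: float32 -> bytes, writer optional; from contact.signature
  contact.title: int64 -> string, writer required; from contact.title
  breaking: (contact.city, R3)
  breaking: (contact.signature, R3)
  breaking: (contact.title, R3)
  forward on Account therefore BREAKING (3)

backward: BREAKING [(contact.city, R3), (contact.signature, R3), (contact.title, R3), (locale, R1), (retries, R1)]; forward: BREAKING [(contact.city, R3), (contact.signature, R3), (contact.title, R3)]


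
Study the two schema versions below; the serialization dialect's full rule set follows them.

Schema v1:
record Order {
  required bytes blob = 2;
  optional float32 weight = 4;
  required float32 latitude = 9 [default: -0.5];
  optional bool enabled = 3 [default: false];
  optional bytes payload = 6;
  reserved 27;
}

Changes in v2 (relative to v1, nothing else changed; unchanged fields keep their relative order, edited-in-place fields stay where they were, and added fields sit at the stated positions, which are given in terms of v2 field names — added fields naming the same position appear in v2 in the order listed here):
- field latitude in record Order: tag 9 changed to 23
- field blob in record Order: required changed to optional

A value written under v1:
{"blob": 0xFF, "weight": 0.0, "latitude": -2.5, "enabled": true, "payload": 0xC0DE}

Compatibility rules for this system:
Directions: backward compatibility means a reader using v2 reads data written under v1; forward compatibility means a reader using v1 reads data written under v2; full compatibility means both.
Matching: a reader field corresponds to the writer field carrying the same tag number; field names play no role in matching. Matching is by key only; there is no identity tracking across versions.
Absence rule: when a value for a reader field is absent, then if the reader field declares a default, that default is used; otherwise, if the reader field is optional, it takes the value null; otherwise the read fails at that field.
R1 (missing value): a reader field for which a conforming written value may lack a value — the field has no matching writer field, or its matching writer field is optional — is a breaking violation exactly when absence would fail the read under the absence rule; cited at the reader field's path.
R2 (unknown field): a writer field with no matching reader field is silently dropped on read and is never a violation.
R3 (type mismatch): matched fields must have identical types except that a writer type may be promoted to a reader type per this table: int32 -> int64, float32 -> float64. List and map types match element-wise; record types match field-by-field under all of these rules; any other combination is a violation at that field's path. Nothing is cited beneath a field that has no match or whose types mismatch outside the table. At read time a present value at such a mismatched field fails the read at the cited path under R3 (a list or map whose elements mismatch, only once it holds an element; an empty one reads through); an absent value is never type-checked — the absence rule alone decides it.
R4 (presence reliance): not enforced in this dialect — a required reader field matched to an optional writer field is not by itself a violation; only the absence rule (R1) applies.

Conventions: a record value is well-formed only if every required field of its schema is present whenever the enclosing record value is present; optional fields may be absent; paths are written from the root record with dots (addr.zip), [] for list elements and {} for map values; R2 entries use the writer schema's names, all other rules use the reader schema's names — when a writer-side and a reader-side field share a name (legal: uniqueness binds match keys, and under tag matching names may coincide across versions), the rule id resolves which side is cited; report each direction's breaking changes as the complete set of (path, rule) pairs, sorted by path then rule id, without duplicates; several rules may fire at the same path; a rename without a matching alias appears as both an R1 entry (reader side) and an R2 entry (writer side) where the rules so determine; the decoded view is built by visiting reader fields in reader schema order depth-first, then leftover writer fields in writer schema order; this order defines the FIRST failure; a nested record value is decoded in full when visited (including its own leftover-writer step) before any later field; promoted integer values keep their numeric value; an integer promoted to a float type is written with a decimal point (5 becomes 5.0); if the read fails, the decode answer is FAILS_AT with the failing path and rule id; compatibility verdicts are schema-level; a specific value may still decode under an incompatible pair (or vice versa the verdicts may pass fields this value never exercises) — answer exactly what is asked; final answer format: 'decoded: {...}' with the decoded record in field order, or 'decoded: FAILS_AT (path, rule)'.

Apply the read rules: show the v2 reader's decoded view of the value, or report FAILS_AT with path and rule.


decoded: {"blob": 0xFF, "weight": 0.0, "latitude": -0.5, "enabled": true, "payload": 0xC0DE}

each type pair in Order: writer, then reader
decoding the Order value with the v2 reader:
  blob := 0xFF
  weight := 0.0
  latitude := -0.5 (no value, default fills)
  enabled := true
  payload := 0xC0DE
  writer latitude: unmatched, discarded
  => decoded: {"blob": 0xFF, "weight": 0.0, "latitude": -0.5, "enabled": true, "payload": 0xC0DE}
diffs on Order not affecting the asked answer:
  field blob in record Order: required changed to optional -> changes Order's schema-level verdicts only — the decode of this value is the same


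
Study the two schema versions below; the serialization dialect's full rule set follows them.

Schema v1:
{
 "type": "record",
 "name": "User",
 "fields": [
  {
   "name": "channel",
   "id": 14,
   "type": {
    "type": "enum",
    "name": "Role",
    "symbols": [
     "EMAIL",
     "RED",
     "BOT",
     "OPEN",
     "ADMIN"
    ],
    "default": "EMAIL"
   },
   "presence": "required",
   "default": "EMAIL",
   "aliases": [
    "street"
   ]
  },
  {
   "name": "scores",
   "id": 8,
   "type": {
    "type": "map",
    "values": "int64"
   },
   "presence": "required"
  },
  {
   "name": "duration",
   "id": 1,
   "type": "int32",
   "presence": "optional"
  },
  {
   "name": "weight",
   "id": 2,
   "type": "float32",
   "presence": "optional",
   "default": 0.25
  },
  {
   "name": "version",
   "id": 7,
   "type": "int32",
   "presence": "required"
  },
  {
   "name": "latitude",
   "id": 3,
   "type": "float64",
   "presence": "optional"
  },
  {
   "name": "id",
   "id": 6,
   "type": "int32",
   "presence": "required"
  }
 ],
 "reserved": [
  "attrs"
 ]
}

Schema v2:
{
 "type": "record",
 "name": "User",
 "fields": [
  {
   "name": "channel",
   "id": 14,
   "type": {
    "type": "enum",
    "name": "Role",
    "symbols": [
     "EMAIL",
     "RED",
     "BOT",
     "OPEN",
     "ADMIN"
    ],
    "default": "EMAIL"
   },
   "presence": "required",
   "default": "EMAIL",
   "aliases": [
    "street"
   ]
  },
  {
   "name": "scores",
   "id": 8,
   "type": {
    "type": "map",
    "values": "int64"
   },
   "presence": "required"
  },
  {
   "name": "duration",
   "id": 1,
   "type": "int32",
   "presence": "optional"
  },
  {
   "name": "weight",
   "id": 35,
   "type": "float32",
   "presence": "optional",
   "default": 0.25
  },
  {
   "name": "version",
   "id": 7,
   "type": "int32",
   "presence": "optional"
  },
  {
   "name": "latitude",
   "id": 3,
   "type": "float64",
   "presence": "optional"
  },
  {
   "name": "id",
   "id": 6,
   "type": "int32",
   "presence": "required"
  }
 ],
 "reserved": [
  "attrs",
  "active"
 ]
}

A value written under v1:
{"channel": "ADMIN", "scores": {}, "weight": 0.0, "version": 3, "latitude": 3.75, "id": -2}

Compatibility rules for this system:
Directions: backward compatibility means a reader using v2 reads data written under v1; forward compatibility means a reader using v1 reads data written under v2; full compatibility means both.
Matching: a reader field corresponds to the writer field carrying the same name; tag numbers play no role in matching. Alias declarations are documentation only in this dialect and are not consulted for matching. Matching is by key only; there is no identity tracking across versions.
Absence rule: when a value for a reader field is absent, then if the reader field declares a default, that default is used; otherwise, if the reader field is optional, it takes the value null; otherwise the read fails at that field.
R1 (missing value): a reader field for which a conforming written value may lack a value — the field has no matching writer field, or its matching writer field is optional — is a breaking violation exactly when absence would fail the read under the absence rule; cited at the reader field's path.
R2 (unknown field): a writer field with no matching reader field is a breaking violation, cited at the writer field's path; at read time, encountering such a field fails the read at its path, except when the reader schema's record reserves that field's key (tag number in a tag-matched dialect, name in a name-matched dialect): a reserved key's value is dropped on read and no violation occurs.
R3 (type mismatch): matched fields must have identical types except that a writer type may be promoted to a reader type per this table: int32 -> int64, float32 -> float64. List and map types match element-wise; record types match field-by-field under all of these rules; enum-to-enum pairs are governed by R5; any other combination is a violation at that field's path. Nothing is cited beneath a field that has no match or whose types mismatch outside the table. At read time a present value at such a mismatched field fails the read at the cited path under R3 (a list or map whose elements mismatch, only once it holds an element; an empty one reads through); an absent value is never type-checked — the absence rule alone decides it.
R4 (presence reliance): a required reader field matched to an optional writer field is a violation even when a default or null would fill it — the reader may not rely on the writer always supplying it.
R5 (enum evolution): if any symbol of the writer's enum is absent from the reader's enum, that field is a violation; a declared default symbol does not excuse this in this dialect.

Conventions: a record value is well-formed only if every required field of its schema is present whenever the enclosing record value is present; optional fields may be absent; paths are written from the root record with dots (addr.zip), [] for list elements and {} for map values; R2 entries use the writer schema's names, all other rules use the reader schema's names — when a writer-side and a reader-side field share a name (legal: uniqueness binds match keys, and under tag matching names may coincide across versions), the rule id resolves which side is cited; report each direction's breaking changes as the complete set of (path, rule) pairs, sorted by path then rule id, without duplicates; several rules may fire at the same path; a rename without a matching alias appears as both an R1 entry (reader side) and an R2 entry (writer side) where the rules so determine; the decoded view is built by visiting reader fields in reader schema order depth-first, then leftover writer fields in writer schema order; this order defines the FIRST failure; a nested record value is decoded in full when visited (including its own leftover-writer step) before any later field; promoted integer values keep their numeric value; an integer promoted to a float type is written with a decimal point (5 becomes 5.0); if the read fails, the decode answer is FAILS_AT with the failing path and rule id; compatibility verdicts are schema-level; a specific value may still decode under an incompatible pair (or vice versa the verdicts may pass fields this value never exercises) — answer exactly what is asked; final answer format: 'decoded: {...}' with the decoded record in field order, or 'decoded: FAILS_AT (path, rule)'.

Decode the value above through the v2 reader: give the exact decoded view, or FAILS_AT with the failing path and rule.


each type pair in User: writer, then reader
decode (reader v2):
  channel := "ADMIN"
  scores := {}
  duration := null (absent, optional -> null)
  weight := 0.0
  version := 3
  latitude := 3.75
  id := -2
  => decoded: {"channel": "ADMIN", "scores": {}, "duration": null, "weight": 0.0, "version": 3, "latitude": 3.75, "id": -2}
ruling out the remaining User differences:
  field version in record User: required changed to optional -> changes User's schema-level verdicts only — the decode of this value is the same
  field weight in record User: tag 2 changed to 35 -> fires no rule on User under this dialect and leaves the result unchanged

decoded: {"channel": "ADMIN", "scores": {}, "duration": null, "weight": 0.0, "version": 3, "latitude": 3.75, "id": -2}


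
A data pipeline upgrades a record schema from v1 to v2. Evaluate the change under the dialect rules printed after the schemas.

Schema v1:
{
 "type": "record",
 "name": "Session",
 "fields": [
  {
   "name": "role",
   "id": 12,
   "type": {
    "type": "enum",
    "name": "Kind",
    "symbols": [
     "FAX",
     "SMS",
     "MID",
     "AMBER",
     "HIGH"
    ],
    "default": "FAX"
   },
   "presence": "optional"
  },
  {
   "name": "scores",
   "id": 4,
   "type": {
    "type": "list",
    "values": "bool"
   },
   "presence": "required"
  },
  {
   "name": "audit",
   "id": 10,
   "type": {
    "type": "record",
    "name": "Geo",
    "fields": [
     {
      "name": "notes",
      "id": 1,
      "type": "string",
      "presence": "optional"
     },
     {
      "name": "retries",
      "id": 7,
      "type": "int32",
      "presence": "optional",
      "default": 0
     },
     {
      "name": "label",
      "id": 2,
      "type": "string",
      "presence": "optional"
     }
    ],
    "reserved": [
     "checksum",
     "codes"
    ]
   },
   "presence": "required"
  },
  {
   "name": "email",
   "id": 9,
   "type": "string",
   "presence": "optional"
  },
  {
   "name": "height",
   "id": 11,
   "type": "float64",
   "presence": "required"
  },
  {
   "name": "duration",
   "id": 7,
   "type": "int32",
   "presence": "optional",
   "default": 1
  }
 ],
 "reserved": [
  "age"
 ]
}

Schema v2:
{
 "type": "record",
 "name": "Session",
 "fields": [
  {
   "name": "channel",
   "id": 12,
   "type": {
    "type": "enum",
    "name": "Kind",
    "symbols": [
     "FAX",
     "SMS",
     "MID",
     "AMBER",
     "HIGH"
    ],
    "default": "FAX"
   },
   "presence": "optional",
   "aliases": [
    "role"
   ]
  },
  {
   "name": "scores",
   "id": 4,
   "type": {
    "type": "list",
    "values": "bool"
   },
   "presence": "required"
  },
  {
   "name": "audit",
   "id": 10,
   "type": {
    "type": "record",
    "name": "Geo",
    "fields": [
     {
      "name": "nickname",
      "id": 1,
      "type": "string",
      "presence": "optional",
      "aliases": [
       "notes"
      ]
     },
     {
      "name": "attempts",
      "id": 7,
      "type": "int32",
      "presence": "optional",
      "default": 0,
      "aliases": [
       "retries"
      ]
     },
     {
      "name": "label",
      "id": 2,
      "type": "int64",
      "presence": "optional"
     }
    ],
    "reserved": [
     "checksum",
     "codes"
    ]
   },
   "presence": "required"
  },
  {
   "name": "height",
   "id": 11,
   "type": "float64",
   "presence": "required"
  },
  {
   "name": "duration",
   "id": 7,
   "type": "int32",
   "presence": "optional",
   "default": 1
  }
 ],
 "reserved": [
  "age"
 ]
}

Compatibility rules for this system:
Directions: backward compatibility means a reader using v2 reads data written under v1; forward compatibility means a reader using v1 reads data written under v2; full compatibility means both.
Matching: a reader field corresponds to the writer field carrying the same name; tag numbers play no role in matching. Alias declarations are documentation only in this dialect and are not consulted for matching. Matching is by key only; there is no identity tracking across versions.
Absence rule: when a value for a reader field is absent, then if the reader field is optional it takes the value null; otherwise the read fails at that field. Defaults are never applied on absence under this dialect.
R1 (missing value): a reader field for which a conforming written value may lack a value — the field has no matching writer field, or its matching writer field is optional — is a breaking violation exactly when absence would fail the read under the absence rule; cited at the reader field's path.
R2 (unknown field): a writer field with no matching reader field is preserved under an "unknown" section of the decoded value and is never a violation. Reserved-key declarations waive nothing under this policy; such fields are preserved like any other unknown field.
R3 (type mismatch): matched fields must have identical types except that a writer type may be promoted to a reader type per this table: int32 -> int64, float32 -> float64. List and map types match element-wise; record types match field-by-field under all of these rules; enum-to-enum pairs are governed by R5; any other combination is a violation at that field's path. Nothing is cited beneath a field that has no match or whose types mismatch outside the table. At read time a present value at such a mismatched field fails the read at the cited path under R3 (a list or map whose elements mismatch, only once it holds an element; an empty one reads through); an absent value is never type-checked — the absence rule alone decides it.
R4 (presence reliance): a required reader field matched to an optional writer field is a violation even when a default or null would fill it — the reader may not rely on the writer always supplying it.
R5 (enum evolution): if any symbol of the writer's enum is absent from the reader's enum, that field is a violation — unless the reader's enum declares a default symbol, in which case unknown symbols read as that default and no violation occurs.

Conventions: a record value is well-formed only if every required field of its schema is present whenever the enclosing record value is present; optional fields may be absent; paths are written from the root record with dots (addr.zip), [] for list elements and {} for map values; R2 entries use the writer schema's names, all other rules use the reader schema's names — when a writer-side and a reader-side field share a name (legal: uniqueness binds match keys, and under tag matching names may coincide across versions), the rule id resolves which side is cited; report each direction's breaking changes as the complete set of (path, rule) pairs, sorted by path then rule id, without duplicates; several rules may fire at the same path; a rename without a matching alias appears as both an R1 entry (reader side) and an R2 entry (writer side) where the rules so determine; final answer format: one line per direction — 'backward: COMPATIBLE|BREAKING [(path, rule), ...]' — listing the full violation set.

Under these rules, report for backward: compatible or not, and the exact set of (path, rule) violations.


in Session below, arrows point writer -> reader
backward analysis of Session with v2 as reader and v1 as writer:
  channel: no writer-side match
  writer required, list<bool> -> list<bool>: reader scores maps from writer scores
  writer required, Geo -> Geo: reader audit maps from writer audit
  writer required, float64 -> float64: reader height maps from writer height
  writer optional, int32 -> int32: reader duration maps from writer duration
  role (writer side), unknown to reader
  email (writer side), unknown to reader
  audit.nickname: no writer-side match
  audit.attempts: no writer-side match
  writer optional, string -> int64: reader audit.label maps from writer audit.label
  audit.notes (writer side), unknown to reader
  audit.retries (writer side), unknown to reader
  rule R3 violated at audit.label
  backward on Session therefore BREAKING (1)
the rest of the Session diff is inert for this question:
  renamed field retries to attempts in record Geo (alias retries declared on the renamed field) -> inert for the asked Session verdict: nothing fires
  removed field email from record Session -> inert for the asked Session verdict: nothing fires
  renamed field notes to nickname in record Geo (alias notes declared on the renamed field) -> inert for the asked Session verdict: nothing fires
  renamed field role to channel in record Session (alias role declared on the renamed field) -> inert for the asked Session verdict: nothing fires

backward: BREAKING [(audit.label, R3)]
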